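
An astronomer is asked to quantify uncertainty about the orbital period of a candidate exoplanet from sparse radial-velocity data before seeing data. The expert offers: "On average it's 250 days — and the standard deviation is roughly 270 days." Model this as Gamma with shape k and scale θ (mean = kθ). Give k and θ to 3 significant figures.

For Gamma(k, scale θ): mean = kθ, variance = kθ², so CV = 1/√k.
CV = SD/mean = 270/250 = 1.08, hence k = 1/CV² = 0.857.
Then θ = mean/k = 250/0.857 = 292.

k ≈ 0.857, θ ≈ 292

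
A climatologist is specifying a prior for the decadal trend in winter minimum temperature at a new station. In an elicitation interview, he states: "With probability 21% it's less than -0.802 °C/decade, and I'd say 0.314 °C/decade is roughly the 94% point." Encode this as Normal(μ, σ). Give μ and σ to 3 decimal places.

μ = -0.421, σ = 0.473

For Normal(μ,σ), the p-quantile is μ + z_p·σ. Here z_{0.21} = -0.8064, z_{0.94} = 1.555.
So -0.802 = μ − 0.8064σ and 0.314 = μ + 1.555σ.
Subtracting: σ = (0.314 − -0.802)/(1.555 − (-0.8064)) = 0.473.
Then μ = -0.802 − (-0.8064)·0.473 = -0.421.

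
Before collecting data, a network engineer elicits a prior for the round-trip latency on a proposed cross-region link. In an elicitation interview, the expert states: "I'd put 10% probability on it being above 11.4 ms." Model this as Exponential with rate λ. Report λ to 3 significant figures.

λ ≈ 0.202

P(T > 11.4) = e^(−λ·11.4) = 0.1, so λ = −ln(0.1)/11.4 = 0.202.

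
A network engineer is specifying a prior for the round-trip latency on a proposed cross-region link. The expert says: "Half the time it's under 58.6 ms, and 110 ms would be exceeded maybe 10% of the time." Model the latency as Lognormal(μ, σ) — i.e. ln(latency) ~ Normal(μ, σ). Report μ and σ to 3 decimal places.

μ ≈ 4.071, σ ≈ 0.491

If T ~ Lognormal(μ,σ) then ln T ~ Normal(μ,σ), so the p-quantile of ln T is μ + z_p·σ.
ln(58.6) = 4.071 and ln(110) = 4.7; z_{0.5} = 0, z_{0.9} = 1.282.
σ = (4.7 − 4.071)/(1.282 − (0)) = 0.491.
μ = 4.071 − (0)·0.491 = 4.071.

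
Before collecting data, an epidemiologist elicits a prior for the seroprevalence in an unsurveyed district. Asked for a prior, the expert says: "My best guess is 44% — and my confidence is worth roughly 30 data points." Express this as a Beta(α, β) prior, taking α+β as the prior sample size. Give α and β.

Under the effective-sample-size interpretation, Beta(α, β) has prior mean α/(α+β) and prior sample size α+β.
So α+β = 30 and α/(α+β) = 0.44, giving α = 0.44·30 = 13.2 and β = 30 − 13.2 = 16.8.

α = 13.2, β = 16.8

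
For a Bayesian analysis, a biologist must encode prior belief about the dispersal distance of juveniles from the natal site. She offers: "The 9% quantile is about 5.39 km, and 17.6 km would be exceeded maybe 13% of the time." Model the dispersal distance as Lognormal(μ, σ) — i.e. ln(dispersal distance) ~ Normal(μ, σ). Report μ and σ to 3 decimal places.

If T ~ Lognormal(μ,σ) then ln T ~ Normal(μ,σ), so the p-quantile of ln T is μ + z_p·σ.
ln(5.39) = 1.685 and ln(17.6) = 2.868; z_{0.09} = -1.341, z_{0.87} = 1.126.
σ = (2.868 − 1.685)/(1.126 − (-1.341)) = 0.480.
μ = 1.685 − (-1.341)·0.480 = 2.328.

μ ≈ 2.328, σ ≈ 0.480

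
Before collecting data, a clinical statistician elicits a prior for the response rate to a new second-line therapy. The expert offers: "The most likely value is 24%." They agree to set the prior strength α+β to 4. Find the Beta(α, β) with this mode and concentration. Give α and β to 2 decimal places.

For α,β > 1 the Beta mode is (α−1)/(α+β−2). With α+β = 4, the mode is (α−1)/2.
Set (α−1)/2 = 0.24 → α = 1 + 0.24·2 = 1.48.
β = 4 − α = 2.52.

α = 1.48, β = 2.52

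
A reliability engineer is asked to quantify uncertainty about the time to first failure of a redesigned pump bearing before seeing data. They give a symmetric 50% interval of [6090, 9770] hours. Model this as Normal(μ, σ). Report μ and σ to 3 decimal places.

A symmetric 50% interval runs μ ± z·σ with z = 0.6745.
Half-width = 1840, so σ = 1840/0.6745 = 2727.988.
μ is the interval midpoint, 7930.000.

μ = 7930.000, σ = 2727.988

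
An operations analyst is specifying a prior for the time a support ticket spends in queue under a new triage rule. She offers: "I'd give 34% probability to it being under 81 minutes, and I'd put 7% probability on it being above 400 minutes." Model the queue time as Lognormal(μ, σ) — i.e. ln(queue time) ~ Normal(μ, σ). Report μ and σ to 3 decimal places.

μ ≈ 4.743, σ ≈ 0.846

If T ~ Lognormal(μ,σ) then ln T ~ Normal(μ,σ), so the p-quantile of ln T is μ + z_p·σ.
ln(81) = 4.394 and ln(400) = 5.991; z_{0.34} = -0.4125, z_{0.93} = 1.476.
σ = (5.991 − 4.394)/(1.476 − (-0.4125)) = 0.846.
μ = 4.394 − (-0.4125)·0.846 = 4.743.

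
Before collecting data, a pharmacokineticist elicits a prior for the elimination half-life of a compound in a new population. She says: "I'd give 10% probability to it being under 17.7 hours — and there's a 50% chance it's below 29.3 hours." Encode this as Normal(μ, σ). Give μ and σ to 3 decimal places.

For Normal(μ,σ), the p-quantile is μ + z_p·σ. Here z_{0.1} = -1.282, z_{0.5} = 0.
So 17.7 = μ − 1.282σ and 29.3 = μ + 0σ.
Subtracting: σ = (29.3 − 17.7)/(0 − (-1.282)) = 9.052.
Then μ = 17.7 − (-1.282)·9.052 = 29.300.

μ = 29.300, σ = 9.052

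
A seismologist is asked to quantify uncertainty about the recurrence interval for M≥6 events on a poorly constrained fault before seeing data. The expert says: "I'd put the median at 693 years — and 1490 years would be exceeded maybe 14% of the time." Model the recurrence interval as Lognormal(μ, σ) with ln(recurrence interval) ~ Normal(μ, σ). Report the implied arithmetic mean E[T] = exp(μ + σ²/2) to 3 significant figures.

If T ~ Lognormal(μ,σ) then ln T ~ Normal(μ,σ), so the p-quantile of ln T is μ + z_p·σ.
ln(693) = 6.541 and ln(1490) = 7.307; z_{0.5} = 0, z_{0.86} = 1.08.
σ = (7.307 − 6.541)/(1.08 − (0)) = 0.709.
μ = 6.541 − (0)·0.709 = 6.541.
E[T] = exp(μ + σ²/2) = exp(6.541 + 0.2510) = 891 years.

E[T] ≈ 891 years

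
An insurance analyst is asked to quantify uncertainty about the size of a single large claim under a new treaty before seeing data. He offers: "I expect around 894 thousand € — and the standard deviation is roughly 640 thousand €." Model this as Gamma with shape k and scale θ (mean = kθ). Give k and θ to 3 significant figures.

For Gamma(k, scale θ): mean = kθ, variance = kθ², so CV = 1/√k.
CV = SD/mean = 640/894 = 0.7159, hence k = 1/CV² = 1.95.
Then θ = mean/k = 894/1.95 = 458.

k ≈ 1.95, θ ≈ 458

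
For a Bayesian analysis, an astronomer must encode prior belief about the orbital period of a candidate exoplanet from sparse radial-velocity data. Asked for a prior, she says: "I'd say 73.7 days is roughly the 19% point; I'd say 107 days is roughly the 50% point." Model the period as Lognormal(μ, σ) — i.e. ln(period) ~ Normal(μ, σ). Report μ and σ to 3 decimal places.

If T ~ Lognormal(μ,σ) then ln T ~ Normal(μ,σ), so the p-quantile of ln T is μ + z_p·σ.
ln(73.7) = 4.3 and ln(107) = 4.673; z_{0.19} = -0.8779, z_{0.5} = 0.
σ = (4.673 − 4.3)/(0 − (-0.8779)) = 0.425.
μ = 4.3 − (-0.8779)·0.425 = 4.673.

μ ≈ 4.673, σ ≈ 0.425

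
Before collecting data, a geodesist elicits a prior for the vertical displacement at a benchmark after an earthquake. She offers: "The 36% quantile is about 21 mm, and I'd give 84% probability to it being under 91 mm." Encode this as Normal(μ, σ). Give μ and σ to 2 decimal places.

The p-quantile of Normal(μ,σ) is μ + z_p·σ, with z_{0.36} = -0.3585 and z_{0.84} = 0.9945.
Eliminate σ: μ = (z₂·x₁ − z₁·x₂)/(z₂ − z₁) = (0.9945·21 − (-0.3585)·91)/1.353 = 39.55.
Then σ = (x₂ − x₁)/(z₂ − z₁) = (91 − 21)/1.353 = 51.74.

μ = 39.55, σ = 51.74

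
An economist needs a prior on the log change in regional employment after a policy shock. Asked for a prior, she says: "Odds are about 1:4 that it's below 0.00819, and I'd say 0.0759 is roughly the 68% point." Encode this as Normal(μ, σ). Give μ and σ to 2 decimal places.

For Normal(μ,σ), the p-quantile is μ + z_p·σ. Here z_{0.2} = -0.8416, z_{0.68} = 0.4677.
So 0.00819 = μ − 0.8416σ and 0.0759 = μ + 0.4677σ.
Subtracting: σ = (0.0759 − 0.00819)/(0.4677 − (-0.8416)) = 0.05.
Then μ = 0.00819 − (-0.8416)·0.05 = 0.05.

μ = 0.05, σ = 0.05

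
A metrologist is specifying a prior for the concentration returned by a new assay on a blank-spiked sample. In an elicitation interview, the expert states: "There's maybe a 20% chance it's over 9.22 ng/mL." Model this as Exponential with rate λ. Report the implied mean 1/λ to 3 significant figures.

P(T > 9.22) = e^(−λ·9.22) = 0.2, so λ = −ln(0.2)/9.22 = 0.175.
Mean = 1/λ = 5.73 ng/mL.

mean ≈ 5.73 ng/mL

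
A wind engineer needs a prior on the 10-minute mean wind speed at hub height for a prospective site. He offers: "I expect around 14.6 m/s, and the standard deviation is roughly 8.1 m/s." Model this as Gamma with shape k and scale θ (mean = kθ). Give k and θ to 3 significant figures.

k ≈ 3.25, θ ≈ 4.49

For Gamma(k, scale θ): mean = kθ, variance = kθ², so CV = 1/√k.
CV = SD/mean = 8.1/14.6 = 0.5548, hence k = 1/CV² = 3.25.
Then θ = mean/k = 14.6/3.25 = 4.49.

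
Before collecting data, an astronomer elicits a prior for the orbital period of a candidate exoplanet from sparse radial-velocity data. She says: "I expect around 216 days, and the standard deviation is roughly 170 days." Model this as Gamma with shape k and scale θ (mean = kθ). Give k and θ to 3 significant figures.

For Gamma(k, scale θ): mean = kθ, variance = kθ², so CV = 1/√k.
CV = SD/mean = 170/216 = 0.787, hence k = 1/CV² = 1.61.
Then θ = mean/k = 216/1.61 = 134.

k ≈ 1.61, θ ≈ 134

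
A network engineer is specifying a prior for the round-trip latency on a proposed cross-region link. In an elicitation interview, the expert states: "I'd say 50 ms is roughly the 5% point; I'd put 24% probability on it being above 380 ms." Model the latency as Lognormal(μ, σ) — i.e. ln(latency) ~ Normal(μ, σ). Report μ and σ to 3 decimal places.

If T ~ Lognormal(μ,σ) then ln T ~ Normal(μ,σ), so the p-quantile of ln T is μ + z_p·σ.
ln(50) = 3.912 and ln(380) = 5.94; z_{0.05} = -1.645, z_{0.76} = 0.7063.
σ = (5.94 − 3.912)/(0.7063 − (-1.645)) = 0.863.
μ = 3.912 − (-1.645)·0.863 = 5.331.

μ ≈ 5.331, σ ≈ 0.863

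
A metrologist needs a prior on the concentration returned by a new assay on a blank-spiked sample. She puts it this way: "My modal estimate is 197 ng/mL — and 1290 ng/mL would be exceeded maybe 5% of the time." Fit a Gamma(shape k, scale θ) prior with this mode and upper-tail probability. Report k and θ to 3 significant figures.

k ≈ 1.63, θ ≈ 312

Gamma(k,θ) with k>1 has mode (k−1)θ, so θ = 197/(k−1).
Need P(X < 1290) = 0.95 with θ tied to k this way. Start at k = 2, θ = 197: P(X<1290) ≈ 0.989.
Too high — lower k to spread out. Iterating converges to k ≈ 1.63.
Then θ = 197/(1.63−1) ≈ 312.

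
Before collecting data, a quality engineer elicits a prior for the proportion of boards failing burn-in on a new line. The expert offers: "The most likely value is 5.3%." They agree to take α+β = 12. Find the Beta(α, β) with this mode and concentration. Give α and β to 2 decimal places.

For α,β > 1 the Beta mode is (α−1)/(α+β−2). With α+β = 12, the mode is (α−1)/10.
Set (α−1)/10 = 0.053 → α = 1 + 0.053·10 = 1.53.
β = 12 − α = 10.47.

α = 1.53, β = 10.47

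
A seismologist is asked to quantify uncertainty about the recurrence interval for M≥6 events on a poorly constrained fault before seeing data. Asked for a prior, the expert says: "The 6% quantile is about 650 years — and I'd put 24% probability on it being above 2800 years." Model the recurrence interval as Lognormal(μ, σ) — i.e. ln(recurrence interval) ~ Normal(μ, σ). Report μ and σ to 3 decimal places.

If T ~ Lognormal(μ,σ) then ln T ~ Normal(μ,σ), so the p-quantile of ln T is μ + z_p·σ.
ln(650) = 6.477 and ln(2800) = 7.937; z_{0.06} = -1.555, z_{0.76} = 0.7063.
σ = (7.937 − 6.477)/(0.7063 − (-1.555)) = 0.646.
μ = 6.477 − (-1.555)·0.646 = 7.481.

μ ≈ 7.481, σ ≈ 0.646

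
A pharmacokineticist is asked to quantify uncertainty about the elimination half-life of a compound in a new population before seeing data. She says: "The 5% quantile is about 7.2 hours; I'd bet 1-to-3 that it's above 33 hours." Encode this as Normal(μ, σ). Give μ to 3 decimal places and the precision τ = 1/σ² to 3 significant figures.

μ = 25.497, τ = 0.00808

For Normal(μ,σ), the p-quantile is μ + z_p·σ. Here z_{0.05} = -1.645, z_{0.75} = 0.6745.
So 7.2 = μ − 1.645σ and 33 = μ + 0.6745σ.
Subtracting: σ = (33 − 7.2)/(0.6745 − (-1.645)) = 11.124.
Then μ = 7.2 − (-1.645)·11.124 = 25.497.
Precision τ = 1/σ² = 1/11.12² = 0.00808.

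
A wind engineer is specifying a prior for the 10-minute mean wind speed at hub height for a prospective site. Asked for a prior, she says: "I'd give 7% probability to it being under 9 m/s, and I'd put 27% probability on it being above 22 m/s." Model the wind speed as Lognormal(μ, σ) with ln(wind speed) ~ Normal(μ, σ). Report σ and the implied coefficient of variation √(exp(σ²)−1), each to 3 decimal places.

If T ~ Lognormal(μ,σ) then ln T ~ Normal(μ,σ), so the p-quantile of ln T is μ + z_p·σ.
ln(9) = 2.197 and ln(22) = 3.091; z_{0.07} = -1.476, z_{0.73} = 0.6128.
σ = (3.091 − 2.197)/(0.6128 − (-1.476)) = 0.428.
μ = 2.197 − (-1.476)·0.428 = 2.829.
CV = √(exp(σ²)−1) = √(exp(0.1831)−1) = 0.448.

σ ≈ 0.428, CV ≈ 0.448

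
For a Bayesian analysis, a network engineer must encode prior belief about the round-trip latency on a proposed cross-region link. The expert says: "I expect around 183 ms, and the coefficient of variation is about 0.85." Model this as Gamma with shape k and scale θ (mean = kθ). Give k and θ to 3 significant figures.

k ≈ 1.38, θ ≈ 132

For Gamma(k, scale θ): mean = kθ, variance = kθ², so CV = 1/√k.
CV = 0.85, hence k = 1/CV² = 1.38.
Then θ = mean/k = 183/1.38 = 132.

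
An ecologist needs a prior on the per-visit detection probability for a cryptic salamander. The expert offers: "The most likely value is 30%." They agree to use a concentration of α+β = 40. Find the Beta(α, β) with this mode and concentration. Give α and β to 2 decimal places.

For α,β > 1 the Beta mode is (α−1)/(α+β−2). With α+β = 40, the mode is (α−1)/38.
Set (α−1)/38 = 0.3 → α = 1 + 0.3·38 = 12.40.
β = 40 − α = 27.60.

α = 12.40, β = 27.60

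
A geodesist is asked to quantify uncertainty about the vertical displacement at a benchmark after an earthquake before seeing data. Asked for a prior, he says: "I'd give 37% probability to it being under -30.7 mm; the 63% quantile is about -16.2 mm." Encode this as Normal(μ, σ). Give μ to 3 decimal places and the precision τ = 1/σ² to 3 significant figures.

μ = -23.450, τ = 0.0021

The p-quantile of Normal(μ,σ) is μ + z_p·σ, with z_{0.37} = -0.3319 and z_{0.63} = 0.3319.
Eliminate σ: μ = (z₂·x₁ − z₁·x₂)/(z₂ − z₁) = (0.3319·-30.7 − (-0.3319)·-16.2)/0.6637 = -23.450.
Then σ = (x₂ − x₁)/(z₂ − z₁) = (-16.2 − -30.7)/0.6637 = 21.847.
Precision τ = 1/σ² = 1/21.85² = 0.0021.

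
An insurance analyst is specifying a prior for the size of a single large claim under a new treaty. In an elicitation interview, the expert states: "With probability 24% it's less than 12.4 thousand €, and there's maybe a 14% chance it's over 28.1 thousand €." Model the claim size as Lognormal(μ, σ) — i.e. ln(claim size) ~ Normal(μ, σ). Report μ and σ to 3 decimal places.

μ ≈ 2.841, σ ≈ 0.458

If T ~ Lognormal(μ,σ) then ln T ~ Normal(μ,σ), so the p-quantile of ln T is μ + z_p·σ.
ln(12.4) = 2.518 and ln(28.1) = 3.336; z_{0.24} = -0.7063, z_{0.86} = 1.08.
σ = (3.336 − 2.518)/(1.08 − (-0.7063)) = 0.458.
μ = 2.518 − (-0.7063)·0.458 = 2.841.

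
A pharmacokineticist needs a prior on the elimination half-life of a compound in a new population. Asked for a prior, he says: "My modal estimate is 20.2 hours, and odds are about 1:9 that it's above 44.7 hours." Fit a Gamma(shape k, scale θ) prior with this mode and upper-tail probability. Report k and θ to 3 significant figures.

k ≈ 4.05, θ ≈ 6.63

Gamma(k,θ) with k>1 has mode (k−1)θ, so θ = 20.2/(k−1).
Need P(X < 44.7) = 0.9 with θ tied to k this way. Start at k = 2, θ = 20.2: P(X<44.7) ≈ 0.649.
Too low — raise k to concentrate. Iterating converges to k ≈ 4.05.
Then θ = 20.2/(4.05−1) ≈ 6.63.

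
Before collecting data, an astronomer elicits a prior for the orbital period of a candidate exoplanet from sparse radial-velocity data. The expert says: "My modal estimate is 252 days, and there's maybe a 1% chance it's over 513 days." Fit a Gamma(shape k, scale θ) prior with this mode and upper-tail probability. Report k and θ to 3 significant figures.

k ≈ 10.7, θ ≈ 26

Gamma(k,θ) with k>1 has mode (k−1)θ, so θ = 252/(k−1).
Need P(X < 513) = 0.99 with θ tied to k this way. Start at k = 2, θ = 252: P(X<513) ≈ 0.604.
Too low — raise k to concentrate. Iterating converges to k ≈ 10.7.
Then θ = 252/(10.7−1) ≈ 26.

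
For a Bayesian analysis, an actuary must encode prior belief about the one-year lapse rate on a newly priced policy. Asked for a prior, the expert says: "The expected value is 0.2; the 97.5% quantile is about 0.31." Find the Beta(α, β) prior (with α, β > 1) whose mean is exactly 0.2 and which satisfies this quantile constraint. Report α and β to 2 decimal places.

α ≈ 11.83, β ≈ 47.30

With mean 0.2 fixed, write α = 0.2s, β = 0.8s where s = α+β.
Need P(θ < 0.31) = 0.975 under Beta(0.2s, 0.8s). Normal approximation: (q−m)/√(m(1−m)/s) ≈ z_{0.975} = 1.96, so s ≈ 0.2·0.8·(1.96)²/(0.31−0.2)² = 50.8.
At s = 50.8: P(θ<0.31) ≈ 0.966. Adjusting to match 0.975 gives s ≈ 59.13.
So α = 0.2·59.13 ≈ 11.83, β = 0.8·59.13 ≈ 47.30.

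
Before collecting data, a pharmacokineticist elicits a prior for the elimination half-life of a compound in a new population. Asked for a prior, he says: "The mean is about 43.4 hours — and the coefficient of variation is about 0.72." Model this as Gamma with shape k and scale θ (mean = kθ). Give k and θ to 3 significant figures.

k ≈ 1.93, θ ≈ 22.5

For Gamma(k, scale θ): mean = kθ, variance = kθ², so CV = 1/√k.
CV = 0.72, hence k = 1/CV² = 1.93.
Then θ = mean/k = 43.4/1.93 = 22.5.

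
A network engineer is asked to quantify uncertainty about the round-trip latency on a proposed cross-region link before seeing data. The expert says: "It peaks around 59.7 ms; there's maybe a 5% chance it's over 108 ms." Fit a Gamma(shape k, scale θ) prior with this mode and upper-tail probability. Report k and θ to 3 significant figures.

k ≈ 8.93, θ ≈ 7.53

Gamma(k,θ) with k>1 has mode (k−1)θ, so θ = 59.7/(k−1).
Need P(X < 108) = 0.95 with θ tied to k this way. Start at k = 2, θ = 59.7: P(X<108) ≈ 0.540.
Too low — raise k to concentrate. Iterating converges to k ≈ 8.93.
Then θ = 59.7/(8.93−1) ≈ 7.53.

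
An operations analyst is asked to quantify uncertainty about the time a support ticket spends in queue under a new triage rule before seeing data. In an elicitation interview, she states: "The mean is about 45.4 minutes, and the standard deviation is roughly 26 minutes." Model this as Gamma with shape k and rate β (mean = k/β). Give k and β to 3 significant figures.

k ≈ 3.05, β ≈ 0.0672

For Gamma(k, rate β): mean = k/β, variance = k/β², so CV = 1/√k.
CV = SD/mean = 26/45.4 = 0.5727, hence k = 1/CV² = 3.05.
Then β = k/mean = 3.05/45.4 = 0.0672.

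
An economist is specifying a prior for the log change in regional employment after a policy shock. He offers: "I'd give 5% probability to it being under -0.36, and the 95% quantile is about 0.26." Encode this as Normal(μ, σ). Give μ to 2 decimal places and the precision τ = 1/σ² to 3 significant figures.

μ = -0.05, τ = 28.2

For Normal(μ,σ), the p-quantile is μ + z_p·σ. Here z_{0.05} = -1.645, z_{0.95} = 1.645.
So -0.36 = μ − 1.645σ and 0.26 = μ + 1.645σ.
Subtracting: σ = (0.26 − -0.36)/(1.645 − (-1.645)) = 0.19.
Then μ = -0.36 − (-1.645)·0.19 = -0.05.
Precision τ = 1/σ² = 1/0.1885² = 28.2.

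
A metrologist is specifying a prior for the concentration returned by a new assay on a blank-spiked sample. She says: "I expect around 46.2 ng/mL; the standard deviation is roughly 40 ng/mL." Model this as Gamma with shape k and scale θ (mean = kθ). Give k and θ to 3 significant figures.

For Gamma(k, scale θ): mean = kθ, variance = kθ², so CV = 1/√k.
CV = SD/mean = 40/46.2 = 0.8658, hence k = 1/CV² = 1.33.
Then θ = mean/k = 46.2/1.33 = 34.6.

k ≈ 1.33, θ ≈ 34.6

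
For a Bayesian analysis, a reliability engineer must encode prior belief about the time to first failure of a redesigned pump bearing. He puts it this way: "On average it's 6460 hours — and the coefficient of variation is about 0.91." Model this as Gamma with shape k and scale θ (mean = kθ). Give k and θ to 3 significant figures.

For Gamma(k, scale θ): mean = kθ, variance = kθ², so CV = 1/√k.
CV = 0.91, hence k = 1/CV² = 1.21.
Then θ = mean/k = 6460/1.21 = 5350.

k ≈ 1.21, θ ≈ 5350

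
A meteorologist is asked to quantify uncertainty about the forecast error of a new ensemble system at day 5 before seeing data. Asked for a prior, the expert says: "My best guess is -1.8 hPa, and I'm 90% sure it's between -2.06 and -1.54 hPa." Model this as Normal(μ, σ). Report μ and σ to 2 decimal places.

μ = -1.80, σ = 0.16

A symmetric 90% interval runs μ ± z·σ with z = 1.645.
Half-width = 0.26, so σ = 0.26/1.645 = 0.16.
μ is the stated best guess, -1.80.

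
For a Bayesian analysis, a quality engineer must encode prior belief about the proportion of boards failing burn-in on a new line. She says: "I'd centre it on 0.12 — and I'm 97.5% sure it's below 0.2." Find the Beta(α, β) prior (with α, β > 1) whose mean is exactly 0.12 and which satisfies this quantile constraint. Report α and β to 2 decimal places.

α ≈ 9.41, β ≈ 68.99

With mean 0.12 fixed, write α = 0.12s, β = 0.88s where s = α+β.
Need P(θ < 0.2) = 0.975 under Beta(0.12s, 0.88s). Normal approximation: (q−m)/√(m(1−m)/s) ≈ z_{0.975} = 1.96, so s ≈ 0.12·0.88·(1.96)²/(0.2−0.12)² = 63.4.
At s = 63.4: P(θ<0.2) ≈ 0.962. Adjusting to match 0.975 gives s ≈ 78.40.
So α = 0.12·78.40 ≈ 9.41, β = 0.88·78.40 ≈ 68.99.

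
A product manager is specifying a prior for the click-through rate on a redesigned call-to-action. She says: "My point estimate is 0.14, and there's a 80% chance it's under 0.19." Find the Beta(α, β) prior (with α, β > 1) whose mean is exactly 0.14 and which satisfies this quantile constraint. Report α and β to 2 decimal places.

With mean 0.14 fixed, write α = 0.14s, β = 0.86s where s = α+β.
Need P(θ < 0.19) = 0.8 under Beta(0.14s, 0.86s). Normal approximation: (q−m)/√(m(1−m)/s) ≈ z_{0.8} = 0.842, so s ≈ 0.14·0.86·(0.842)²/(0.19−0.14)² = 34.1.
At s = 34.1: P(θ<0.19) ≈ 0.812. Adjusting to match 0.8 gives s ≈ 29.83.
So α = 0.14·29.83 ≈ 4.18, β = 0.86·29.83 ≈ 25.66.

α ≈ 4.18, β ≈ 25.66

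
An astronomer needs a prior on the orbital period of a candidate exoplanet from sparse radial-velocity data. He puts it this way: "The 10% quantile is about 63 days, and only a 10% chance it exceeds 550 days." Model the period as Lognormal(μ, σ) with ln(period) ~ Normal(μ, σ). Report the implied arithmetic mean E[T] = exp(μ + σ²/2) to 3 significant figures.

E[T] ≈ 266 days

If T ~ Lognormal(μ,σ) then ln T ~ Normal(μ,σ), so the p-quantile of ln T is μ + z_p·σ.
ln(63) = 4.143 and ln(550) = 6.31; z_{0.1} = -1.282, z_{0.9} = 1.282.
σ = (6.31 − 4.143)/(1.282 − (-1.282)) = 0.845.
μ = 4.143 − (-1.282)·0.845 = 5.227.
E[T] = exp(μ + σ²/2) = exp(5.227 + 0.3573) = 266 days.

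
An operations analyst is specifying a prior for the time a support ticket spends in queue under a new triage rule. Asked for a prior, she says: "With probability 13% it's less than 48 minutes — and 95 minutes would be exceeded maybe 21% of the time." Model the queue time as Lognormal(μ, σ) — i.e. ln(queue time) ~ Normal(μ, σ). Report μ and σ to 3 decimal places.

If T ~ Lognormal(μ,σ) then ln T ~ Normal(μ,σ), so the p-quantile of ln T is μ + z_p·σ.
ln(48) = 3.871 and ln(95) = 4.554; z_{0.13} = -1.126, z_{0.79} = 0.8064.
σ = (4.554 − 3.871)/(0.8064 − (-1.126)) = 0.353.
μ = 3.871 − (-1.126)·0.353 = 4.269.

μ ≈ 4.269, σ ≈ 0.353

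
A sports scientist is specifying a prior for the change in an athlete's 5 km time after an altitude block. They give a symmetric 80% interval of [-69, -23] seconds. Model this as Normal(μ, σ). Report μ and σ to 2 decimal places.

μ = -46.00, σ = 17.95

A symmetric 80% interval runs μ ± z·σ with z = 1.282.
Half-width = 23, so σ = 23/1.282 = 17.95.
μ is the interval midpoint, -46.00.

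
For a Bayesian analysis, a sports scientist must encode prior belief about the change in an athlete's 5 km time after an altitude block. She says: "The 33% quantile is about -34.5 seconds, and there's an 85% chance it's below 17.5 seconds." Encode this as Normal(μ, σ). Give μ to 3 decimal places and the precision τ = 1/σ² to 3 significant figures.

For Normal(μ,σ), the p-quantile is μ + z_p·σ. Here z_{0.33} = -0.4399, z_{0.85} = 1.036.
So -34.5 = μ − 0.4399σ and 17.5 = μ + 1.036σ.
Subtracting: σ = (17.5 − -34.5)/(1.036 − (-0.4399)) = 35.222.
Then μ = -34.5 − (-0.4399)·35.222 = -19.005.
Precision τ = 1/σ² = 1/35.22² = 0.000806.

μ = -19.005, τ = 0.000806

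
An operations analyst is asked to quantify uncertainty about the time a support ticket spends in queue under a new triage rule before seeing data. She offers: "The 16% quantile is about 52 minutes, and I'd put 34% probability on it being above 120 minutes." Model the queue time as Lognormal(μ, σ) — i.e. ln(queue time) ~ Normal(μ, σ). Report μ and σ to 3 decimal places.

If T ~ Lognormal(μ,σ) then ln T ~ Normal(μ,σ), so the p-quantile of ln T is μ + z_p·σ.
ln(52) = 3.951 and ln(120) = 4.787; z_{0.16} = -0.9945, z_{0.66} = 0.4125.
σ = (4.787 − 3.951)/(0.4125 − (-0.9945)) = 0.594.
μ = 3.951 − (-0.9945)·0.594 = 4.542.

μ ≈ 4.542, σ ≈ 0.594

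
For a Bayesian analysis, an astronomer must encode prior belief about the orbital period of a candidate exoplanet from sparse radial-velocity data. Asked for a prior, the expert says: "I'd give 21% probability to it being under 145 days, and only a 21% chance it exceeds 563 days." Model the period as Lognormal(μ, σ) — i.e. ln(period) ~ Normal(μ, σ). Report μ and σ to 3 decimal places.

If T ~ Lognormal(μ,σ) then ln T ~ Normal(μ,σ), so the p-quantile of ln T is μ + z_p·σ.
ln(145) = 4.977 and ln(563) = 6.333; z_{0.21} = -0.8064, z_{0.79} = 0.8064.
σ = (6.333 − 4.977)/(0.8064 − (-0.8064)) = 0.841.
μ = 4.977 − (-0.8064)·0.841 = 5.655.

μ ≈ 5.655, σ ≈ 0.841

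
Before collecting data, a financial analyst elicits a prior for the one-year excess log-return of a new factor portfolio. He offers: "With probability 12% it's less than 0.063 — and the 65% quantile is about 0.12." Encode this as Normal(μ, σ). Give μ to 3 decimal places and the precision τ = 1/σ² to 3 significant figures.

The p-quantile of Normal(μ,σ) is μ + z_p·σ, with z_{0.12} = -1.175 and z_{0.65} = 0.3853.
Eliminate σ: μ = (z₂·x₁ − z₁·x₂)/(z₂ − z₁) = (0.3853·0.063 − (-1.175)·0.12)/1.56 = 0.106.
Then σ = (x₂ − x₁)/(z₂ − z₁) = (0.12 − 0.063)/1.56 = 0.037.
Precision τ = 1/σ² = 1/0.03653² = 749.

μ = 0.106, τ = 749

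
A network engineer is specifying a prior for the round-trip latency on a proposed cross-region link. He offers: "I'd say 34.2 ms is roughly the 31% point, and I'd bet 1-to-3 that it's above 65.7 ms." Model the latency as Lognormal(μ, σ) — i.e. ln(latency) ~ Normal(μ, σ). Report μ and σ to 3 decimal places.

If T ~ Lognormal(μ,σ) then ln T ~ Normal(μ,σ), so the p-quantile of ln T is μ + z_p·σ.
ln(34.2) = 3.532 and ln(65.7) = 4.185; z_{0.31} = -0.4959, z_{0.75} = 0.6745.
σ = (4.185 − 3.532)/(0.6745 − (-0.4959)) = 0.558.
μ = 3.532 − (-0.4959)·0.558 = 3.809.

μ ≈ 3.809, σ ≈ 0.558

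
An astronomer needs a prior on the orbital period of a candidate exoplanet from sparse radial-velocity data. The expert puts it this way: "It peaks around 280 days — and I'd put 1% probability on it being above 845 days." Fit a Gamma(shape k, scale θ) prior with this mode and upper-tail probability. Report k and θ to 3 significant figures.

k ≈ 4.68, θ ≈ 76

Gamma(k,θ) with k>1 has mode (k−1)θ, so θ = 280/(k−1).
Need P(X < 845) = 0.99 with θ tied to k this way. Start at k = 2, θ = 280: P(X<845) ≈ 0.804.
Too low — raise k to concentrate. Iterating converges to k ≈ 4.68.
Then θ = 280/(4.68−1) ≈ 76.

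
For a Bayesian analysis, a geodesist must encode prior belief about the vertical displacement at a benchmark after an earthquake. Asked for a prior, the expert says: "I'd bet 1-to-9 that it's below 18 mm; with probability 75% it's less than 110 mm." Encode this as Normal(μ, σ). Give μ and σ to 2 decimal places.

μ = 78.28, σ = 47.03

For Normal(μ,σ), the p-quantile is μ + z_p·σ. Here z_{0.1} = -1.282, z_{0.75} = 0.6745.
So 18 = μ − 1.282σ and 110 = μ + 0.6745σ.
Subtracting: σ = (110 − 18)/(0.6745 − (-1.282)) = 47.03.
Then μ = 18 − (-1.282)·47.03 = 78.28.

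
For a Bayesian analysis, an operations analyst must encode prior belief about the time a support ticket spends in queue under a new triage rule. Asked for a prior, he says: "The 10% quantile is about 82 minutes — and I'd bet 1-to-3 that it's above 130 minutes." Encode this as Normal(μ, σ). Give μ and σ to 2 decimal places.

μ = 113.45, σ = 24.54

The p-quantile of Normal(μ,σ) is μ + z_p·σ, with z_{0.1} = -1.282 and z_{0.75} = 0.6745.
Eliminate σ: μ = (z₂·x₁ − z₁·x₂)/(z₂ − z₁) = (0.6745·82 − (-1.282)·130)/1.956 = 113.45.
Then σ = (x₂ − x₁)/(z₂ − z₁) = (130 − 82)/1.956 = 24.54.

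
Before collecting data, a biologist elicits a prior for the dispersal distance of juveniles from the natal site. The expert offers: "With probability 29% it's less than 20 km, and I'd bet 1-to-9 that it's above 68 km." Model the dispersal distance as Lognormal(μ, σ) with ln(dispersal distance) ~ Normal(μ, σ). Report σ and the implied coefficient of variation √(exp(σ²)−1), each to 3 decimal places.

If T ~ Lognormal(μ,σ) then ln T ~ Normal(μ,σ), so the p-quantile of ln T is μ + z_p·σ.
ln(20) = 2.996 and ln(68) = 4.22; z_{0.29} = -0.5534, z_{0.9} = 1.282.
σ = (4.22 − 2.996)/(1.282 − (-0.5534)) = 0.667.
μ = 2.996 − (-0.5534)·0.667 = 3.365.
CV = √(exp(σ²)−1) = √(exp(0.4448)−1) = 0.748.

σ ≈ 0.667, CV ≈ 0.748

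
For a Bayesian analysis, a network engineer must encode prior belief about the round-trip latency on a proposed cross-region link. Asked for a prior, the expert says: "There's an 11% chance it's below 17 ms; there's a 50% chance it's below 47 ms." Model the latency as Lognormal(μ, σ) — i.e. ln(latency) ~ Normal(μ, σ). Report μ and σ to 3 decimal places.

If T ~ Lognormal(μ,σ) then ln T ~ Normal(μ,σ), so the p-quantile of ln T is μ + z_p·σ.
ln(17) = 2.833 and ln(47) = 3.85; z_{0.11} = -1.227, z_{0.5} = 0.
σ = (3.85 − 2.833)/(0 − (-1.227)) = 0.829.
μ = 2.833 − (-1.227)·0.829 = 3.850.

μ ≈ 3.850, σ ≈ 0.829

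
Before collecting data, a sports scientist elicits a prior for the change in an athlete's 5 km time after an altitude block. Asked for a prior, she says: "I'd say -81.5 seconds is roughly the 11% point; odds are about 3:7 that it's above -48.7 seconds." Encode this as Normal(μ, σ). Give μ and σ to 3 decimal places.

For Normal(μ,σ), the p-quantile is μ + z_p·σ. Here z_{0.11} = -1.227, z_{0.7} = 0.5244.
So -81.5 = μ − 1.227σ and -48.7 = μ + 0.5244σ.
Subtracting: σ = (-48.7 − -81.5)/(0.5244 − (-1.227)) = 18.733.
Then μ = -81.5 − (-1.227)·18.733 = -58.524.

μ = -58.524, σ = 18.733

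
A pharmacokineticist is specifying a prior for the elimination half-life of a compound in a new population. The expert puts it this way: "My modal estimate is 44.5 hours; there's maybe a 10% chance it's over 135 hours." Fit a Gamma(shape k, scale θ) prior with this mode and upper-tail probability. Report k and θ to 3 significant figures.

k ≈ 2.54, θ ≈ 28.9

Gamma(k,θ) with k>1 has mode (k−1)θ, so θ = 44.5/(k−1).
Need P(X < 135) = 0.9 with θ tied to k this way. Start at k = 2, θ = 44.5: P(X<135) ≈ 0.806.
Too low — raise k to concentrate. Iterating converges to k ≈ 2.54.
Then θ = 44.5/(2.54−1) ≈ 28.9.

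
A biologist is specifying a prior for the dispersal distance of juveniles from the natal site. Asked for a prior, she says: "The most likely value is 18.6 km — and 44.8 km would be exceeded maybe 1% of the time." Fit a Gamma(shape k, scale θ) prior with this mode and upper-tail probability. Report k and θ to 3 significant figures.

Gamma(k,θ) with k>1 has mode (k−1)θ, so θ = 18.6/(k−1).
Need P(X < 44.8) = 0.99 with θ tied to k this way. Start at k = 2, θ = 18.6: P(X<44.8) ≈ 0.693.
Too low — raise k to concentrate. Iterating converges to k ≈ 7.12.
Then θ = 18.6/(7.12−1) ≈ 3.04.

k ≈ 7.12, θ ≈ 3.04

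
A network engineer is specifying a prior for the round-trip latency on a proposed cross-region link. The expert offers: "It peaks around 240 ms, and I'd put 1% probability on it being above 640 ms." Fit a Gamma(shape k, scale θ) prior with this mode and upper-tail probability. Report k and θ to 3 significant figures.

Gamma(k,θ) with k>1 has mode (k−1)θ, so θ = 240/(k−1).
Need P(X < 640) = 0.99 with θ tied to k this way. Start at k = 2, θ = 240: P(X<640) ≈ 0.745.
Too low — raise k to concentrate. Iterating converges to k ≈ 5.81.
Then θ = 240/(5.81−1) ≈ 49.9.

k ≈ 5.81, θ ≈ 49.9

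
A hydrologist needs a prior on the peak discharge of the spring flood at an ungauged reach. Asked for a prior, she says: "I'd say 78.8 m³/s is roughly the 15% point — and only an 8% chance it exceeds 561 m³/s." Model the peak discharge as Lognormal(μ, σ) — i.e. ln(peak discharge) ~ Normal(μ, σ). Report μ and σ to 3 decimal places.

If T ~ Lognormal(μ,σ) then ln T ~ Normal(μ,σ), so the p-quantile of ln T is μ + z_p·σ.
ln(78.8) = 4.367 and ln(561) = 6.33; z_{0.15} = -1.036, z_{0.92} = 1.405.
σ = (6.33 − 4.367)/(1.405 − (-1.036)) = 0.804.
μ = 4.367 − (-1.036)·0.804 = 5.200.

μ ≈ 5.200, σ ≈ 0.804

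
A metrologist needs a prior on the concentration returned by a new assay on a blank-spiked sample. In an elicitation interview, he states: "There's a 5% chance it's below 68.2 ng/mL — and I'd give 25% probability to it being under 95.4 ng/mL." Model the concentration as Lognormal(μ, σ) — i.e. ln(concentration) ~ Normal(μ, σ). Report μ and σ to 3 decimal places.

μ ≈ 4.791, σ ≈ 0.346

If T ~ Lognormal(μ,σ) then ln T ~ Normal(μ,σ), so the p-quantile of ln T is μ + z_p·σ.
ln(68.2) = 4.222 and ln(95.4) = 4.558; z_{0.05} = -1.645, z_{0.25} = -0.6745.
σ = (4.558 − 4.222)/(-0.6745 − (-1.645)) = 0.346.
μ = 4.222 − (-1.645)·0.346 = 4.791.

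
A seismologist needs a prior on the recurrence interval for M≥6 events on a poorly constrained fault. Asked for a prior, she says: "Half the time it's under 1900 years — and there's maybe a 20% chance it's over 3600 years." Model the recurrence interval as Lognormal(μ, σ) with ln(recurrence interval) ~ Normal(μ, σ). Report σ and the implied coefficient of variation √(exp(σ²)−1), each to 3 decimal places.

σ ≈ 0.759, CV ≈ 0.883

If T ~ Lognormal(μ,σ) then ln T ~ Normal(μ,σ), so the p-quantile of ln T is μ + z_p·σ.
ln(1900) = 7.55 and ln(3600) = 8.189; z_{0.5} = 0, z_{0.8} = 0.8416.
σ = (8.189 − 7.55)/(0.8416 − (0)) = 0.759.
μ = 7.55 − (0)·0.759 = 7.550.
CV = √(exp(σ²)−1) = √(exp(0.5766)−1) = 0.883.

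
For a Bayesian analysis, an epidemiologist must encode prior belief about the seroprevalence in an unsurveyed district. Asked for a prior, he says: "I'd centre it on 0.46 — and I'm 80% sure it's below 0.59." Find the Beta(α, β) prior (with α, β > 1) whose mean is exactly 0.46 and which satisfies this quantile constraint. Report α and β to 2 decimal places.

α ≈ 4.80, β ≈ 5.63

With mean 0.46 fixed, write α = 0.46s, β = 0.54s where s = α+β.
Need P(θ < 0.59) = 0.8 under Beta(0.46s, 0.54s). Normal approximation: (q−m)/√(m(1−m)/s) ≈ z_{0.8} = 0.842, so s ≈ 0.46·0.54·(0.842)²/(0.59−0.46)² = 10.4.
At s = 10.4: P(θ<0.59) ≈ 0.800. Adjusting to match 0.8 gives s ≈ 10.43.
So α = 0.46·10.43 ≈ 4.80, β = 0.54·10.43 ≈ 5.63.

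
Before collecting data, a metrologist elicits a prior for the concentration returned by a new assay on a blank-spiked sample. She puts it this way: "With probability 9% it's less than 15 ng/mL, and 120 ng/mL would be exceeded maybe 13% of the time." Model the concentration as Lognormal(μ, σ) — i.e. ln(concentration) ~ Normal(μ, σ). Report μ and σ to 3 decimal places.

μ ≈ 3.838, σ ≈ 0.843

If T ~ Lognormal(μ,σ) then ln T ~ Normal(μ,σ), so the p-quantile of ln T is μ + z_p·σ.
ln(15) = 2.708 and ln(120) = 4.787; z_{0.09} = -1.341, z_{0.87} = 1.126.
σ = (4.787 − 2.708)/(1.126 − (-1.341)) = 0.843.
μ = 2.708 − (-1.341)·0.843 = 3.838.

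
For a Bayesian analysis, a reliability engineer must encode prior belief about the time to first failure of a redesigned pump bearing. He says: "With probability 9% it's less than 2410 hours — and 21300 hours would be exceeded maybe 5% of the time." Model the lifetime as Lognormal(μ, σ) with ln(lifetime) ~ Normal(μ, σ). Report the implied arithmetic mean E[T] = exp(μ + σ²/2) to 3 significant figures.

E[T] ≈ 8370 hours

If T ~ Lognormal(μ,σ) then ln T ~ Normal(μ,σ), so the p-quantile of ln T is μ + z_p·σ.
ln(2410) = 7.787 and ln(21300) = 9.966; z_{0.09} = -1.341, z_{0.95} = 1.645.
σ = (9.966 − 7.787)/(1.645 − (-1.341)) = 0.730.
μ = 7.787 − (-1.341)·0.730 = 8.766.
E[T] = exp(μ + σ²/2) = exp(8.766 + 0.2663) = 8370 hours.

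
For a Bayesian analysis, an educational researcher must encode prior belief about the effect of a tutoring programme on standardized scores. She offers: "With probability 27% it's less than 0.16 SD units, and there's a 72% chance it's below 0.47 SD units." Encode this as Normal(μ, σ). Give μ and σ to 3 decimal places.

The p-quantile of Normal(μ,σ) is μ + z_p·σ, with z_{0.27} = -0.6128 and z_{0.72} = 0.5828.
Eliminate σ: μ = (z₂·x₁ − z₁·x₂)/(z₂ − z₁) = (0.5828·0.16 − (-0.6128)·0.47)/1.196 = 0.319.
Then σ = (x₂ − x₁)/(z₂ − z₁) = (0.47 − 0.16)/1.196 = 0.259.

μ = 0.319, σ = 0.259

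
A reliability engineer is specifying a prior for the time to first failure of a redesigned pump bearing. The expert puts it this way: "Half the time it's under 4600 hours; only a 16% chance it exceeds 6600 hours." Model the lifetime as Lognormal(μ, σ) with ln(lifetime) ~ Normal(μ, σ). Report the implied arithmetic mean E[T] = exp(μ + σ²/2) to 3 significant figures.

E[T] ≈ 4910 hours

If T ~ Lognormal(μ,σ) then ln T ~ Normal(μ,σ), so the p-quantile of ln T is μ + z_p·σ.
ln(4600) = 8.434 and ln(6600) = 8.795; z_{0.5} = 0, z_{0.84} = 0.9945.
σ = (8.795 − 8.434)/(0.9945 − (0)) = 0.363.
μ = 8.434 − (0)·0.363 = 8.434.
E[T] = exp(μ + σ²/2) = exp(8.434 + 0.0659) = 4910 hours.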